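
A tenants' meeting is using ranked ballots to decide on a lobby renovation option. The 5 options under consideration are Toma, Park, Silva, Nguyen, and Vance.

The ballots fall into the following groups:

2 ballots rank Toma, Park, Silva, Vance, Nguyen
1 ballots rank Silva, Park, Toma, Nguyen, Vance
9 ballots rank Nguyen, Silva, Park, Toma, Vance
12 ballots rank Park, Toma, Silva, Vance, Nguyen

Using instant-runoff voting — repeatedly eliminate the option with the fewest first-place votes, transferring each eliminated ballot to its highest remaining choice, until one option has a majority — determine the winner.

Park

Round 1: Park 12, Nguyen 9, Toma 2, Silva 1, Vance 0. Vance has the fewest and is eliminated.
Round 2: Park 12, Nguyen 9, Toma 2, Silva 1. Silva has the fewest and is eliminated.
Round 3: Park 13, Nguyen 9, Toma 2. Park has a majority.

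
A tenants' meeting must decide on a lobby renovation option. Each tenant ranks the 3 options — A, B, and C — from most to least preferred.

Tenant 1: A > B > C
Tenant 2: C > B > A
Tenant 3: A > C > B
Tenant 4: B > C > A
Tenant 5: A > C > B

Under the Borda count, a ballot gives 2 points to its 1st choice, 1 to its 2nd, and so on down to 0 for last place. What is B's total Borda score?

4

Borda scores:
  A: 2 + 0 + 2 + 0 + 2 = 6
  B: 1 + 1 + 0 + 2 + 0 = 4
  C: 0 + 2 + 1 + 1 + 1 = 5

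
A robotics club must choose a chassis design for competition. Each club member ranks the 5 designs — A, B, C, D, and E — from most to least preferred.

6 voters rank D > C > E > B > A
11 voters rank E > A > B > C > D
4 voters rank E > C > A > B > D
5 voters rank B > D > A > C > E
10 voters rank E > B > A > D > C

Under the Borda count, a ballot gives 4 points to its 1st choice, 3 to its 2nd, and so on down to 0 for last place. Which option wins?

Borda scores:
  A: 6·0 + 11·3 + 4·2 + 5·2 + 10·2 = 71
  B: 6·1 + 11·2 + 4·1 + 5·4 + 10·3 = 82
  C: 6·3 + 11·1 + 4·3 + 5·1 + 10·0 = 46
  D: 6·4 + 11·0 + 4·0 + 5·3 + 10·1 = 49
  E: 6·2 + 11·4 + 4·4 + 5·0 + 10·4 = 112
E has the highest total.

E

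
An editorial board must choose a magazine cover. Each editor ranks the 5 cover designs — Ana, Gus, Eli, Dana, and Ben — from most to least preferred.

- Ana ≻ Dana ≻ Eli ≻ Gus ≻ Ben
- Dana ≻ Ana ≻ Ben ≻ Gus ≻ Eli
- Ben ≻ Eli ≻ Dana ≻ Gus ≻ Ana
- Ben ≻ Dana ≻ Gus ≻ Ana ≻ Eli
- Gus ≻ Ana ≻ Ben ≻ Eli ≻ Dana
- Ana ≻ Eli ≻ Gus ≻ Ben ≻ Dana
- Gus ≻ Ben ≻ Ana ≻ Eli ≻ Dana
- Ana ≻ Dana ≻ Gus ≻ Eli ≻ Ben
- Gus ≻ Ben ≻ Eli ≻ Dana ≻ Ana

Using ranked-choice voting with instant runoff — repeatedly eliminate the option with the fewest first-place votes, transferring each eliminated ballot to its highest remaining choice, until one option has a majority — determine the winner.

Round 1: Ana 3, Gus 3, Ben 2, Dana 1, Eli 0. Eli has the fewest and is eliminated.
Round 2: Ana 3, Gus 3, Ben 2, Dana 1. Dana has the fewest and is eliminated.
Round 3: Ana 4, Gus 3, Ben 2. Ben has the fewest and is eliminated.
Round 4: Gus 5, Ana 4. Gus has a majority.

Gus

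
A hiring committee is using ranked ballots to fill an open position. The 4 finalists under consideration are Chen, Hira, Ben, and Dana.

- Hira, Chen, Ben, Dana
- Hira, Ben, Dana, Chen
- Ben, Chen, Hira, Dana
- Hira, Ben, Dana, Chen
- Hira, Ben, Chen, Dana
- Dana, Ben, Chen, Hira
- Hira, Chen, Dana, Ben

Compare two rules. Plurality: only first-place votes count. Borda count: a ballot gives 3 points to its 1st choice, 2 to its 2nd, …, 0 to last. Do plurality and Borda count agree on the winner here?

Plurality first-place counts: Chen 0, Hira 5, Ben 1, Dana 1 → Hira.
Borda totals: Chen 8, Hira 16, Ben 12, Dana 6 → Hira.
The two rules agree on Hira.

Yes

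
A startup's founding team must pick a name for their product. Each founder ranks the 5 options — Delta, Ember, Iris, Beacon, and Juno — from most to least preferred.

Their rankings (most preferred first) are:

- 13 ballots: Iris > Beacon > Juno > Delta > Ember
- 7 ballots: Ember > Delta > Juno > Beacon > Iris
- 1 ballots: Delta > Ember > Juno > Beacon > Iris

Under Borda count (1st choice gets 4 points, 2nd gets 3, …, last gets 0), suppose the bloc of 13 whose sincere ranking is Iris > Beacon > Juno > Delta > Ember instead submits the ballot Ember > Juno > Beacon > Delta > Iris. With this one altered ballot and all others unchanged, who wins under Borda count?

Ember

Borda totals with the altered ballot: Delta 38, Ember 83, Iris 0, Beacon 34, Juno 55.
The switch changes the winner from Iris to Ember.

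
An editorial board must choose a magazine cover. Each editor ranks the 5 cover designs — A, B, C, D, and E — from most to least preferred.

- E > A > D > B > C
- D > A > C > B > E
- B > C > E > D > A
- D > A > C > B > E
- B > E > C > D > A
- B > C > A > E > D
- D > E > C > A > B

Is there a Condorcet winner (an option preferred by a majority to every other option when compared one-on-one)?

Head-to-head results (7 voters total):
A vs B: A wins 4–3.
A vs C: C wins 4–3.
A vs D: D wins 5–2.
A vs E: E wins 4–3.
B vs C: B wins 4–3.
B vs D: D wins 4–3.
B vs E: B wins 5–2.
C vs D: D wins 4–3.
C vs E: C wins 4–3.
D vs E: E wins 4–3.
No candidate beats all others: A beats B beats C beats A, a majority cycle.

No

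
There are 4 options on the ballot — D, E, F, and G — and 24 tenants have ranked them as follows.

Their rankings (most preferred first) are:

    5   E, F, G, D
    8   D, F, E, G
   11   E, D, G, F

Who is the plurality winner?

First-place vote totals:
  D: 8
  E: 16
  F: 0
  G: 0
E has the most first-place votes.

E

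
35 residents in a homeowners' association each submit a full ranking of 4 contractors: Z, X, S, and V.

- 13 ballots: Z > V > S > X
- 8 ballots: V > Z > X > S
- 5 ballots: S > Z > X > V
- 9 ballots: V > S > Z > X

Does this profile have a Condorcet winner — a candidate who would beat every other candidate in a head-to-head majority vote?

Yes

Head-to-head results (35 voters total):
Z vs X: Z wins 35–0.
Z vs S: Z wins 21–14.
Z vs V: Z wins 18–17.
X vs S: S wins 27–8.
X vs V: V wins 30–5.
S vs V: V wins 30–5.
Z beats each rival — X (35–0), S (21–14), V (18–17) — so Z is the Condorcet winner.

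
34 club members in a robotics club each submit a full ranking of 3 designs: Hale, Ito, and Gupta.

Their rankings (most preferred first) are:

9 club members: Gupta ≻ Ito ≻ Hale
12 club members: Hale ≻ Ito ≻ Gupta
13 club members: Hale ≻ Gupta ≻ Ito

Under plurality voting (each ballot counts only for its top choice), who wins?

First-place vote totals:
  Hale: 25
  Ito: 0
  Gupta: 9
Hale has the most first-place votes.

Hale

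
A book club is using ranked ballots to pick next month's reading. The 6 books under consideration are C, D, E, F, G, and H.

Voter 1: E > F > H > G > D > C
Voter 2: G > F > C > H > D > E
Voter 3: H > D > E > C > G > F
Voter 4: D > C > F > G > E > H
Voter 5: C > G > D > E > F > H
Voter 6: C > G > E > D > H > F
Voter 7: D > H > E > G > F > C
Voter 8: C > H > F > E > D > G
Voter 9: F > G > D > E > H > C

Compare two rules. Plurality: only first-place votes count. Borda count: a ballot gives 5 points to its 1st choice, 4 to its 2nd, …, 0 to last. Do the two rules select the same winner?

Plurality first-place counts: C 3, D 2, E 1, F 1, G 1, H 1 → C.
Borda totals: C 24, D 25, E 21, F 21, G 24, H 20 → D.
The two rules disagree: plurality picks C, Borda picks D.

No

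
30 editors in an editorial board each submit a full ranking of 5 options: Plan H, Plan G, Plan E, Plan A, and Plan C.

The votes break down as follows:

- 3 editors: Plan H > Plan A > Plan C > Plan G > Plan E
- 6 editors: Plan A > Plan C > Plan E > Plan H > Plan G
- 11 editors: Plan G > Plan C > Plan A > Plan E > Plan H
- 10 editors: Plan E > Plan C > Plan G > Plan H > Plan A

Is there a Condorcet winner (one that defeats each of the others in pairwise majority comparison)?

Yes

Head-to-head results (30 voters total):
Plan H vs Plan G: Plan G wins 21–9.
Plan H vs Plan E: Plan E wins 27–3.
Plan H vs Plan A: Plan A wins 17–13.
Plan H vs Plan C: Plan C wins 27–3.
Plan G vs Plan E: Plan E wins 16–14.
Plan G vs Plan A: Plan G wins 21–9.
Plan G vs Plan C: Plan C wins 19–11.
Plan E vs Plan A: Plan A wins 20–10.
Plan E vs Plan C: Plan C wins 20–10.
Plan A vs Plan C: Plan C wins 21–9.
Plan C beats each rival — Plan H (27–3), Plan G (19–11), Plan E (20–10), Plan A (21–9) — so Plan C is the Condorcet winner.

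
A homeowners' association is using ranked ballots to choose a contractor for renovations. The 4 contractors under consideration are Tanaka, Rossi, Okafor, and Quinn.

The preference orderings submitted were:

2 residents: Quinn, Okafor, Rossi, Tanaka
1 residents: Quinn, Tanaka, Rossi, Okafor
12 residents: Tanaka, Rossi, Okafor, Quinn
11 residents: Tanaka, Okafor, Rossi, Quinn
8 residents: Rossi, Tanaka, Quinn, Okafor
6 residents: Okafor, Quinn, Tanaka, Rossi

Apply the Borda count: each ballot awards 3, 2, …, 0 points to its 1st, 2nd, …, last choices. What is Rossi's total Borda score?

62

Borda scores:
  Tanaka: 2·0 + 2 + 12·3 + 11·3 + 8·2 + 6·1 = 93
  Rossi: 2·1 + 1 + 12·2 + 11·1 + 8·3 + 6·0 = 62
  Okafor: 2·2 + 0 + 12·1 + 11·2 + 8·0 + 6·3 = 56
  Quinn: 2·3 + 3 + 12·0 + 11·0 + 8·1 + 6·2 = 29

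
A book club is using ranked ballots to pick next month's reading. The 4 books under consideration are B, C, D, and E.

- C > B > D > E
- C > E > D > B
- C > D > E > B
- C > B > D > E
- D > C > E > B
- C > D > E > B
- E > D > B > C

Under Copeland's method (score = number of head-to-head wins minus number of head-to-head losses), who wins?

Pairwise results:
  B vs C: C wins 6–1.
  B vs D: D wins 5–2.
  B vs E: E wins 5–2.
  C vs D: C wins 5–2.
  C vs E: C wins 6–1.
  D vs E: D wins 5–2.
Copeland scores (wins − losses):
  B: 0 − 3 = -3
  C: 3 − 0 = 3
  D: 2 − 1 = 1
  E: 1 − 2 = -1
C has the best Copeland score.

C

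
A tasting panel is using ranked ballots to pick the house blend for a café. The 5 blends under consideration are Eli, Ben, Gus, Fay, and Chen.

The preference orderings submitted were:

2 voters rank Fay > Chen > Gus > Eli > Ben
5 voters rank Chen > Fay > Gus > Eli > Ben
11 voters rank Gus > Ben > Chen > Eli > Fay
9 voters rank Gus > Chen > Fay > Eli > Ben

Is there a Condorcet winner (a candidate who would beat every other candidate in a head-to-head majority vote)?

Yes

Head-to-head results (27 voters total):
Eli vs Ben: Eli wins 16–11.
Eli vs Gus: Gus wins 27–0.
Eli vs Fay: Fay wins 16–11.
Eli vs Chen: Chen wins 27–0.
Ben vs Gus: Gus wins 27–0.
Ben vs Fay: Fay wins 16–11.
Ben vs Chen: Chen wins 16–11.
Gus vs Fay: Gus wins 20–7.
Gus vs Chen: Gus wins 20–7.
Fay vs Chen: Chen wins 25–2.
Gus beats each rival — Eli (27–0), Ben (27–0), Fay (20–7), Chen (20–7) — so Gus is the Condorcet winner.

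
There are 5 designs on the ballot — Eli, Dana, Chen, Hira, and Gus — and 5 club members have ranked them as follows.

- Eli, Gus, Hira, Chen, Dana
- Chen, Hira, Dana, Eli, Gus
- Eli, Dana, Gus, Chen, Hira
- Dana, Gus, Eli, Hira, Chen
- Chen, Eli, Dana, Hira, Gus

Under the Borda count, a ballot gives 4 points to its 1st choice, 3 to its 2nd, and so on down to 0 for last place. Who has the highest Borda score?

Borda scores:
  Eli: 4 + 1 + 4 + 2 + 3 = 14
  Dana: 0 + 2 + 3 + 4 + 2 = 11
  Chen: 1 + 4 + 1 + 0 + 4 = 10
  Hira: 2 + 3 + 0 + 1 + 1 = 7
  Gus: 3 + 0 + 2 + 3 + 0 = 8
Eli has the highest total.

Eli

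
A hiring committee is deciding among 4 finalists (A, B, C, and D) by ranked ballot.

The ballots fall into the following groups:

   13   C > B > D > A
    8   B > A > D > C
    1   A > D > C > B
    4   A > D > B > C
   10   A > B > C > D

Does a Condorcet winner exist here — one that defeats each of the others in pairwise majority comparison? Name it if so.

B

Head-to-head results (36 voters total):
A vs B: B wins 21–15.
A vs C: A wins 23–13.
A vs D: A wins 23–13.
B vs C: B wins 22–14.
B vs D: B wins 31–5.
C vs D: C wins 23–13.
B beats each rival — A (21–15), C (22–14), D (31–5) — so B is the Condorcet winner.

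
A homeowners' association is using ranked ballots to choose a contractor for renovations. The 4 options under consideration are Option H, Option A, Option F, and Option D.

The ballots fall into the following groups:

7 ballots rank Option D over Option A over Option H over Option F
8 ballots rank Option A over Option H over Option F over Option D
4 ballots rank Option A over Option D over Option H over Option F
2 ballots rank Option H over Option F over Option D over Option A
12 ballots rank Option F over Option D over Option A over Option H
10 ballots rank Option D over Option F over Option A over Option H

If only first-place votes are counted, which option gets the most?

First-place vote totals:
  Option H: 2
  Option A: 12
  Option F: 12
  Option D: 17
Option D has the most first-place votes.

Option D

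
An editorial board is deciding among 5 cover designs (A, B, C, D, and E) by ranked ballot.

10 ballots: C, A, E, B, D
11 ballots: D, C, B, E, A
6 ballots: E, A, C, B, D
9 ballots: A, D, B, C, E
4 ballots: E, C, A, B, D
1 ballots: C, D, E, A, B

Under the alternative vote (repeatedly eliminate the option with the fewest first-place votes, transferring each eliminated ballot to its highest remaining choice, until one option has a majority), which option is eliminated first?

Round 1: C 11, D 11, E 10, A 9, B 0. B has the fewest and is eliminated.
Round 2: C 11, D 11, E 10, A 9. A has the fewest and is eliminated.
Round 3: D 20, C 11, E 10. E has the fewest and is eliminated.
Round 4: C 21, D 20. C has a majority.

B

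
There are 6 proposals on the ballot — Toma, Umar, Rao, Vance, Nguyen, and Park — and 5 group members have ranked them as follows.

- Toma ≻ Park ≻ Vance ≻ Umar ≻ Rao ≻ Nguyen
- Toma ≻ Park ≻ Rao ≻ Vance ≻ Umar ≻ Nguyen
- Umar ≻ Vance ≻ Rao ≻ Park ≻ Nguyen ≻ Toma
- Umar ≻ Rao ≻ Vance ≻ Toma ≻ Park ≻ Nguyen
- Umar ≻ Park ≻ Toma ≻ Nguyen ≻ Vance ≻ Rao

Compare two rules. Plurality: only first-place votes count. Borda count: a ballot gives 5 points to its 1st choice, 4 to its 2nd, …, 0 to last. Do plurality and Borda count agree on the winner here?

Yes

Plurality first-place counts: Toma 2, Umar 3, Rao 0, Vance 0, Nguyen 0, Park 0 → Umar.
Borda totals: Toma 15, Umar 18, Rao 11, Vance 13, Nguyen 3, Park 15 → Umar.
The two rules agree on Umar.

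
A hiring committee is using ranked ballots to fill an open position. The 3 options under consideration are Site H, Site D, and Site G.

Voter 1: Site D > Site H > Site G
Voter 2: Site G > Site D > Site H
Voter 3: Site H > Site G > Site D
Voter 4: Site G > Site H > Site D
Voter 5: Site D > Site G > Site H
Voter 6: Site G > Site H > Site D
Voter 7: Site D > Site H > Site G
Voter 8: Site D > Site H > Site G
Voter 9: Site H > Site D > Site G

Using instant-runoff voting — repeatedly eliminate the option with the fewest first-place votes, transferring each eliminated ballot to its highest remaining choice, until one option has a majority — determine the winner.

Site D

Round 1: Site D 4, Site G 3, Site H 2. Site H has the fewest and is eliminated.
Round 2: Site D 5, Site G 4. Site D has a majority.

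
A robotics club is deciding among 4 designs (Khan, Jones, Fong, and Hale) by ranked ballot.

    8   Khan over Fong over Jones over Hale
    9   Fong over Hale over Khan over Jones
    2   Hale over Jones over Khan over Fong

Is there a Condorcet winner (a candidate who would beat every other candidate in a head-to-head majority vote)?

No

Head-to-head results (19 voters total):
Khan vs Jones: Khan wins 17–2.
Khan vs Fong: Khan wins 10–9.
Khan vs Hale: Hale wins 11–8.
Jones vs Fong: Fong wins 17–2.
Jones vs Hale: Hale wins 11–8.
Fong vs Hale: Fong wins 17–2.
No candidate beats all others: Khan beats Fong beats Hale beats Khan, a majority cycle.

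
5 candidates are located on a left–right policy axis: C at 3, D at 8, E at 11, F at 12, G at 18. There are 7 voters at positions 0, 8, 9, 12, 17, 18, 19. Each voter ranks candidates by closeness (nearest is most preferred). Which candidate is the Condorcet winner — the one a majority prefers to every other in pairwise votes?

With single-peaked preferences on a line, the Condorcet winner is the candidate closest to the median voter.
The median voter (position 12) is closest to F at 12.
Check: F vs C — voters closer to F: 6 of 7.

F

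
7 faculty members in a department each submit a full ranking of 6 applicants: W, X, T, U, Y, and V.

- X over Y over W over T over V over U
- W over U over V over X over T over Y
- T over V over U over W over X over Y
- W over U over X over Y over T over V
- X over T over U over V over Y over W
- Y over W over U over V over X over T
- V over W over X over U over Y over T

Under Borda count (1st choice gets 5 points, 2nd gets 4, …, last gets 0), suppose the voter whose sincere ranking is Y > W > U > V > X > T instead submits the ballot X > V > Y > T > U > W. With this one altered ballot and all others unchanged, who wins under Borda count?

X

Borda totals with the altered ballot: W 19, X 24, T 15, U 17, Y 11, V 19.
The switch changes the winner from W to X.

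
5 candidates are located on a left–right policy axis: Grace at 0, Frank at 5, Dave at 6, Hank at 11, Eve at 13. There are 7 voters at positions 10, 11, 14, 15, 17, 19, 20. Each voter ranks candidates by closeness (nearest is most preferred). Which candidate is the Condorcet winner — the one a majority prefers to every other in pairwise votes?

Eve

With single-peaked preferences on a line, the Condorcet winner is the candidate closest to the median voter.
The median voter (position 15) is closest to Eve at 13.
Check: Eve vs Frank — voters closer to Eve: 7 of 7.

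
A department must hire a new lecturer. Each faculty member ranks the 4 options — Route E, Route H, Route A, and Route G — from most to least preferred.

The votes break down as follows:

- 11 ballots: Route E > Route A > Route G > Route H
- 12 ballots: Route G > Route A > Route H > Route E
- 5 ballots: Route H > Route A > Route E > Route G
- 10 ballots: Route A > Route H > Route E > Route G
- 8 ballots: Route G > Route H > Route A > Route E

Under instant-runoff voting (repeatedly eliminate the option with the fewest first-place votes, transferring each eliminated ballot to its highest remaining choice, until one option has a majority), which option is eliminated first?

Round 1: Route G 20, Route E 11, Route A 10, Route H 5. Route H has the fewest and is eliminated.
Round 2: Route G 20, Route A 15, Route E 11. Route E has the fewest and is eliminated.
Round 3: Route A 26, Route G 20. Route A has a majority.

Route H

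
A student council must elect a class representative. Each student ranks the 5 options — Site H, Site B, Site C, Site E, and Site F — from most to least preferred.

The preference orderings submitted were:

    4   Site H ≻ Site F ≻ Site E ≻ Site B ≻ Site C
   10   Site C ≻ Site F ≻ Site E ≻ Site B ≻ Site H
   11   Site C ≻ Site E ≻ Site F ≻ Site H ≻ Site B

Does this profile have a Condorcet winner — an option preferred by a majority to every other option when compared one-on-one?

Head-to-head results (25 voters total):
Site H vs Site B: Site H wins 15–10.
Site H vs Site C: Site C wins 21–4.
Site H vs Site E: Site E wins 21–4.
Site H vs Site F: Site F wins 21–4.
Site B vs Site C: Site C wins 21–4.
Site B vs Site E: Site E wins 25–0.
Site B vs Site F: Site F wins 25–0.
Site C vs Site E: Site C wins 21–4.
Site C vs Site F: Site C wins 21–4.
Site E vs Site F: Site F wins 14–11.
Site C beats each rival — Site H (21–4), Site B (21–4), Site E (21–4), Site F (21–4) — so Site C is the Condorcet winner.

Yes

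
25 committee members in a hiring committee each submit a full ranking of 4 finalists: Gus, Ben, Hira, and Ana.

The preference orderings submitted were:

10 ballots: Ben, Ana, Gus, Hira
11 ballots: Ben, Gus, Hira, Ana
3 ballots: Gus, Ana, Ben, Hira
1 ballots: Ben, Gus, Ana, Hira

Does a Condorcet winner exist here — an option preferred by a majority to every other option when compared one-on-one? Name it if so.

Head-to-head results (25 voters total):
Gus vs Ben: Ben wins 22–3.
Gus vs Hira: Gus wins 25–0.
Gus vs Ana: Gus wins 15–10.
Ben vs Hira: Ben wins 25–0.
Ben vs Ana: Ben wins 22–3.
Hira vs Ana: Ana wins 14–11.
Ben beats each rival — Gus (22–3), Hira (25–0), Ana (22–3) — so Ben is the Condorcet winner.

Ben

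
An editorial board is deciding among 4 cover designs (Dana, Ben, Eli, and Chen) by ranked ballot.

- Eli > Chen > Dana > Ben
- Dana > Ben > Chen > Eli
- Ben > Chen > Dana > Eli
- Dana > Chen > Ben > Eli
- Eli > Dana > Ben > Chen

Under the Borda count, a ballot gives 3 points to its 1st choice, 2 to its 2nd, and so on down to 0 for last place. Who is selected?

Borda scores:
  Dana: 1 + 3 + 1 + 3 + 2 = 10
  Ben: 0 + 2 + 3 + 1 + 1 = 7
  Eli: 3 + 0 + 0 + 0 + 3 = 6
  Chen: 2 + 1 + 2 + 2 + 0 = 7
Dana has the highest total.

Dana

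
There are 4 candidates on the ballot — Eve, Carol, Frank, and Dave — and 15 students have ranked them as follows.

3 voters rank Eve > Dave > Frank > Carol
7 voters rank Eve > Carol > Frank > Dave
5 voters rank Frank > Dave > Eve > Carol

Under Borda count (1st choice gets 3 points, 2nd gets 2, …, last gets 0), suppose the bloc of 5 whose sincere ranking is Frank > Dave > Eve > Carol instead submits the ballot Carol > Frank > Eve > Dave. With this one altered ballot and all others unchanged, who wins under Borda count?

Eve

Borda totals with the altered ballot: Eve 35, Carol 29, Frank 20, Dave 6.
The winner is unchanged: still Eve.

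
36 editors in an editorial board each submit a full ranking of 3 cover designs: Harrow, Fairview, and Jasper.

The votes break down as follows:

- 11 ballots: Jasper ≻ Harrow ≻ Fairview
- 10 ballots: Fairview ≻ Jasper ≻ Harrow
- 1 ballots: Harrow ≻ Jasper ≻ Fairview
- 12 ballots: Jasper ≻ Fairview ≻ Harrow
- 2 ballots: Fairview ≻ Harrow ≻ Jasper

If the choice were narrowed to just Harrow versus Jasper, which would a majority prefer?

Ballots ranking Harrow above Jasper: 1+2 = 3.
Ballots ranking Jasper above Harrow: 11+10+12 = 33.
Jasper wins the head-to-head, 33–3.

Jasper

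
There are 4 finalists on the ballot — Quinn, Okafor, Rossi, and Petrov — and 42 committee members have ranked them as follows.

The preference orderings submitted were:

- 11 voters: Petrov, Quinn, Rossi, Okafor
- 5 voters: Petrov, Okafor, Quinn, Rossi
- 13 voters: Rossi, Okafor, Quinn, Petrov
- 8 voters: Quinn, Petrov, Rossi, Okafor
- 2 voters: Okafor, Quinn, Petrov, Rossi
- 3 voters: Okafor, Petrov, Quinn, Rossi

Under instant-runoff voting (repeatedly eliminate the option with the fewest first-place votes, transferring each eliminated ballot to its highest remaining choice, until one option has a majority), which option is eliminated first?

Okafor

Round 1: Petrov 16, Rossi 13, Quinn 8, Okafor 5. Okafor has the fewest and is eliminated.
Round 2: Petrov 19, Rossi 13, Quinn 10. Quinn has the fewest and is eliminated.
Round 3: Petrov 29, Rossi 13. Petrov has a majority.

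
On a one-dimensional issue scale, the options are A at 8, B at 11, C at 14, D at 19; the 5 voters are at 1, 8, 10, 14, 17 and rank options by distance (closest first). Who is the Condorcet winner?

B

With single-peaked preferences on a line, the Condorcet winner is the candidate closest to the median voter.
The median voter (position 10) is closest to B at 11.
Check: B vs C — voters closer to B: 3 of 5.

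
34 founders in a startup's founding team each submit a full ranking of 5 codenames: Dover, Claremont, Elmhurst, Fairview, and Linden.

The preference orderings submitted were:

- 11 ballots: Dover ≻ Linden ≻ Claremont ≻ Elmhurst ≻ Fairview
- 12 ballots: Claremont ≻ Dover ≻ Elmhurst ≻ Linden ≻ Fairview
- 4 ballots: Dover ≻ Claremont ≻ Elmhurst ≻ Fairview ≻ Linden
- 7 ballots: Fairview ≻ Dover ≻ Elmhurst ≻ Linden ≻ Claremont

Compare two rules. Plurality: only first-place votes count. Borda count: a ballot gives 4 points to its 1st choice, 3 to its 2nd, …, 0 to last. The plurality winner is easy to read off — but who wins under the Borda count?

Plurality first-place counts: Dover 15, Claremont 12, Elmhurst 0, Fairview 7, Linden 0 → Dover.
Borda totals: Dover 117, Claremont 82, Elmhurst 57, Fairview 32, Linden 52 → Dover.

Dover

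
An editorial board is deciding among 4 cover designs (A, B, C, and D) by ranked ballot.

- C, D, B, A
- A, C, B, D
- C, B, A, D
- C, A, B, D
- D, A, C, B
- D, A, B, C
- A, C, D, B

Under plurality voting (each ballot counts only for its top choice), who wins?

First-place vote totals:
  A: 2
  B: 0
  C: 3
  D: 2
C has the most first-place votes.

C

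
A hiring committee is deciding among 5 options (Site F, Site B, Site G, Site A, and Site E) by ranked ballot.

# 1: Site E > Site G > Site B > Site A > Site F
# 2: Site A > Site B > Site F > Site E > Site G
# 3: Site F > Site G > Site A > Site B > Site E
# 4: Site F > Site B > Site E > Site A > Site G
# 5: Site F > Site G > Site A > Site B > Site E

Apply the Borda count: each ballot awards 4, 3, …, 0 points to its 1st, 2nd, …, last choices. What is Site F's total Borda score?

14

Borda scores:
  Site F: 0 + 2 + 4 + 4 + 4 = 14
  Site B: 2 + 3 + 1 + 3 + 1 = 10
  Site G: 3 + 0 + 3 + 0 + 3 = 9
  Site A: 1 + 4 + 2 + 1 + 2 = 10
  Site E: 4 + 1 + 0 + 2 + 0 = 7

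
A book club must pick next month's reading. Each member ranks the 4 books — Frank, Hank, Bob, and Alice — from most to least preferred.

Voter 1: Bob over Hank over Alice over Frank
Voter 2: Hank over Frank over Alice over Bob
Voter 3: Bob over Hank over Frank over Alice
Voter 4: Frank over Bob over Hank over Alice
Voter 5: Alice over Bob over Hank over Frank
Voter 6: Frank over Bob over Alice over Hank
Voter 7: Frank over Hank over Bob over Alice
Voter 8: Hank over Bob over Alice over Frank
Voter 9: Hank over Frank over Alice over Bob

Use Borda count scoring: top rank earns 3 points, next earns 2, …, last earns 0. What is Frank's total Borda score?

Borda scores:
  Frank: 0 + 2 + 1 + 3 + 0 + 3 + 3 + 0 + 2 = 14
  Hank: 2 + 3 + 2 + 1 + 1 + 0 + 2 + 3 + 3 = 17
  Bob: 3 + 0 + 3 + 2 + 2 + 2 + 1 + 2 + 0 = 15
  Alice: 1 + 1 + 0 + 0 + 3 + 1 + 0 + 1 + 1 = 8

14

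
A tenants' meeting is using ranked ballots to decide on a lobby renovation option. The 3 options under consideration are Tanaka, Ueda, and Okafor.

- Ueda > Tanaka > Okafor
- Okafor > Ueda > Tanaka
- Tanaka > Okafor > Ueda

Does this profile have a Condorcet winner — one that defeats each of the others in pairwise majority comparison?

No

Head-to-head results (3 voters total):
Tanaka vs Ueda: Ueda wins 2–1.
Tanaka vs Okafor: Tanaka wins 2–1.
Ueda vs Okafor: Okafor wins 2–1.
No candidate beats all others: Tanaka beats Okafor beats Ueda beats Tanaka, a majority cycle.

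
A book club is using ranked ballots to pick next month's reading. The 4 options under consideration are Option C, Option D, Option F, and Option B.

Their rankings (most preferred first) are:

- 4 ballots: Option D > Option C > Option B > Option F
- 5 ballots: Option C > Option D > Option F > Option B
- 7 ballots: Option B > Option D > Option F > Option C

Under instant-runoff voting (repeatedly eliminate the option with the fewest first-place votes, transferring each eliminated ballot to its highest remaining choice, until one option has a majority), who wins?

Round 1: Option B 7, Option C 5, Option D 4, Option F 0. Option F has the fewest and is eliminated.
Round 2: Option B 7, Option C 5, Option D 4. Option D has the fewest and is eliminated.
Round 3: Option C 9, Option B 7. Option C has a majority.

Option C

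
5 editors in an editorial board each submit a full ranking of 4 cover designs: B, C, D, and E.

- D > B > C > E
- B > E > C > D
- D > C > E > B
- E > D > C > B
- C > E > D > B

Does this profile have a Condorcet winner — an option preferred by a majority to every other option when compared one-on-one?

No

Head-to-head results (5 voters total):
B vs C: C wins 3–2.
B vs D: D wins 4–1.
B vs E: E wins 3–2.
C vs D: D wins 3–2.
C vs E: C wins 3–2.
D vs E: E wins 3–2.
No candidate beats all others: C beats E beats D beats C, a majority cycle.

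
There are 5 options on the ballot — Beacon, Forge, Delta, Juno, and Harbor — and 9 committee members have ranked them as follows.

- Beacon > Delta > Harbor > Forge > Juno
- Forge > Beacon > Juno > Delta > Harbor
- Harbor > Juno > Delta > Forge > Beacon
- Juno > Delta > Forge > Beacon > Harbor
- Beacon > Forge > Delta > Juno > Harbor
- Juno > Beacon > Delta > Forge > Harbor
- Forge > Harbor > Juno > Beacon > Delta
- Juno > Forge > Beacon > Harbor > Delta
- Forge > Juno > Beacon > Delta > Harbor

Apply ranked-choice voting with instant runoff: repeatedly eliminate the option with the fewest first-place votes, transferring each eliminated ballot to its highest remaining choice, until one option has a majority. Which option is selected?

Forge

Round 1: Forge 3, Juno 3, Beacon 2, Harbor 1, Delta 0. Delta has the fewest and is eliminated.
Round 2: Forge 3, Juno 3, Beacon 2, Harbor 1. Harbor has the fewest and is eliminated.
Round 3: Juno 4, Forge 3, Beacon 2. Beacon has the fewest and is eliminated.
Round 4: Forge 5, Juno 4. Forge has a majority.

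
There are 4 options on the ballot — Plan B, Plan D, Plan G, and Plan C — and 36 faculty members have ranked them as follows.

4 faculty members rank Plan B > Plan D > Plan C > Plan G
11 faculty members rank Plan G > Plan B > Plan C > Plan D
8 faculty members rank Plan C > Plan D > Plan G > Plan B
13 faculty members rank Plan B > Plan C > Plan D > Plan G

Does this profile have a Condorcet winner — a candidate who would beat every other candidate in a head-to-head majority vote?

No

Head-to-head results (36 voters total):
Plan B vs Plan D: Plan B wins 28–8.
Plan B vs Plan G: Plan G wins 19–17.
Plan B vs Plan C: Plan B wins 28–8.
Plan D vs Plan G: Plan D wins 25–11.
Plan D vs Plan C: Plan C wins 32–4.
Plan G vs Plan C: Plan C wins 25–11.
No candidate beats all others: Plan B beats Plan D beats Plan G beats Plan B, a majority cycle.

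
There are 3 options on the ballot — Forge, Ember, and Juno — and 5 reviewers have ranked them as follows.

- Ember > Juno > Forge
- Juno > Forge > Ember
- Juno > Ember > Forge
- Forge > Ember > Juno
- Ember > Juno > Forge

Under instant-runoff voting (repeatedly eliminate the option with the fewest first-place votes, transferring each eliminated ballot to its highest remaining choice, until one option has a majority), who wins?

Round 1: Ember 2, Juno 2, Forge 1. Forge has the fewest and is eliminated.
Round 2: Ember 3, Juno 2. Ember has a majority.

Ember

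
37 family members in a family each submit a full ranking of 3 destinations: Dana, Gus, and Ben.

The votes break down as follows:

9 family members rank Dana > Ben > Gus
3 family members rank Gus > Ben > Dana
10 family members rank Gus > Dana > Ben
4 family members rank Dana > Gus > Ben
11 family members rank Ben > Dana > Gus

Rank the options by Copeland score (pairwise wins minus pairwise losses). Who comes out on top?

Dana

Pairwise results:
  Dana vs Gus: Dana wins 24–13.
  Dana vs Ben: Dana wins 23–14.
  Gus vs Ben: Ben wins 20–17.
Copeland scores (wins − losses):
  Dana: 2 − 0 = 2
  Gus: 0 − 2 = -2
  Ben: 1 − 1 = 0
Dana has the best Copeland score.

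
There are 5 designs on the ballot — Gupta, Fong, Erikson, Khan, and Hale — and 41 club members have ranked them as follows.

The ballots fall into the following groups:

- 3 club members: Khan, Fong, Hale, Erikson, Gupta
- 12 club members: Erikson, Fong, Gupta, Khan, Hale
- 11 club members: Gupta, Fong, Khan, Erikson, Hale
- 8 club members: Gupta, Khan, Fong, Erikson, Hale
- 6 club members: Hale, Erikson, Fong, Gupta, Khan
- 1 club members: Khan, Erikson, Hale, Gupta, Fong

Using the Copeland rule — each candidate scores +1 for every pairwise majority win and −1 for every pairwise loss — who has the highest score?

Fong

Pairwise results:
  Gupta vs Fong: Fong wins 21–20.
  Gupta vs Erikson: Erikson wins 22–19.
  Gupta vs Khan: Gupta wins 37–4.
  Gupta vs Hale: Gupta wins 31–10.
  Fong vs Erikson: Fong wins 22–19.
  Fong vs Khan: Fong wins 29–12.
  Fong vs Hale: Fong wins 34–7.
  Erikson vs Khan: Khan wins 23–18.
  Erikson vs Hale: Erikson wins 32–9.
  Khan vs Hale: Khan wins 35–6.
Copeland scores (wins − losses):
  Gupta: 2 − 2 = 0
  Fong: 4 − 0 = 4
  Erikson: 2 − 2 = 0
  Khan: 2 − 2 = 0
  Hale: 0 − 4 = -4
Fong has the best Copeland score.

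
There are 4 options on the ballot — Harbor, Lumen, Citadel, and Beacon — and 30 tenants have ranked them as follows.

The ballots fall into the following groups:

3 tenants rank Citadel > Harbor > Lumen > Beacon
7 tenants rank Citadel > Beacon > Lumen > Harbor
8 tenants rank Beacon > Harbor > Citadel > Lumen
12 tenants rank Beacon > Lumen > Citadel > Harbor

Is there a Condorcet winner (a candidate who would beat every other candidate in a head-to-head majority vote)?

Yes

Head-to-head results (30 voters total):
Harbor vs Lumen: Lumen wins 19–11.
Harbor vs Citadel: Citadel wins 22–8.
Harbor vs Beacon: Beacon wins 27–3.
Lumen vs Citadel: Citadel wins 18–12.
Lumen vs Beacon: Beacon wins 27–3.
Citadel vs Beacon: Beacon wins 20–10.
Beacon beats each rival — Harbor (27–3), Lumen (27–3), Citadel (20–10) — so Beacon is the Condorcet winner.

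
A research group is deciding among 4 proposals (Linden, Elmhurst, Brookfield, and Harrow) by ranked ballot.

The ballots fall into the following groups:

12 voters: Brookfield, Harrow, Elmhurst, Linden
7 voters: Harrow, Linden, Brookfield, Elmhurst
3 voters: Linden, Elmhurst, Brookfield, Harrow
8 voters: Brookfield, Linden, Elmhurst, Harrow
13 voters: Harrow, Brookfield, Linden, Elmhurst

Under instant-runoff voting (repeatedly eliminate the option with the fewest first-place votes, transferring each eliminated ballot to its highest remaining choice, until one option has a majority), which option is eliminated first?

Round 1: Brookfield 20, Harrow 20, Linden 3, Elmhurst 0. Elmhurst has the fewest and is eliminated.
Round 2: Brookfield 20, Harrow 20, Linden 3. Linden has the fewest and is eliminated.
Round 3: Brookfield 23, Harrow 20. Brookfield has a majority.

Elmhurst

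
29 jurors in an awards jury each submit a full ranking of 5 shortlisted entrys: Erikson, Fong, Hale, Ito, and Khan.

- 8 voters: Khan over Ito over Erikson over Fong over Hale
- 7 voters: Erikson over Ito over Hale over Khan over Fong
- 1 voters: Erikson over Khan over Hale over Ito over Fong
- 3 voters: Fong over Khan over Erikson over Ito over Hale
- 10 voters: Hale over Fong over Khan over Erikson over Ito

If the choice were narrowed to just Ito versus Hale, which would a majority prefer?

Ballots ranking Ito above Hale: 8+7+3 = 18.
Ballots ranking Hale above Ito: 1+10 = 11.
Ito wins the head-to-head, 18–11.

Ito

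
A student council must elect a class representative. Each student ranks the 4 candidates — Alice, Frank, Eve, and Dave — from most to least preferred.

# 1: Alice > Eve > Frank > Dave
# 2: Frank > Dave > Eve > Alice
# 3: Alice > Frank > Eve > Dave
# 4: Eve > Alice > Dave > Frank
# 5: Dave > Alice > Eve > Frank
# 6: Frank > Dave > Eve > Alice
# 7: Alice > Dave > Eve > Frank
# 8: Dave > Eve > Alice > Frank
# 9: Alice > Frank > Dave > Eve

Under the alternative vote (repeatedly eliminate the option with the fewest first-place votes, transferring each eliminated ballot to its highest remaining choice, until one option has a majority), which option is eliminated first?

Round 1: Alice 4, Frank 2, Dave 2, Eve 1. Eve has the fewest and is eliminated.
Round 2: Alice 5, Frank 2, Dave 2. Alice has a majority.

Eve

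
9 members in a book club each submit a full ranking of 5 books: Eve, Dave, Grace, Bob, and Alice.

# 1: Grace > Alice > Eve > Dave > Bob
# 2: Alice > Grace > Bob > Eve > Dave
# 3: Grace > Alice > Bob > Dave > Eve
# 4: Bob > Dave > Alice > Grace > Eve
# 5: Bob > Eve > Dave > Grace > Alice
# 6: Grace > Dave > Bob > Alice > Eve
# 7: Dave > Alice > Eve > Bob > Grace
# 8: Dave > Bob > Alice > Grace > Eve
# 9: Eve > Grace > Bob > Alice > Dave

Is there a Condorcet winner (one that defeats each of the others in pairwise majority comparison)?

Yes

Head-to-head results (9 voters total):
Eve vs Dave: Dave wins 5–4.
Eve vs Grace: Grace wins 6–3.
Eve vs Bob: Bob wins 6–3.
Eve vs Alice: Alice wins 7–2.
Dave vs Grace: Grace wins 5–4.
Dave vs Bob: Bob wins 5–4.
Dave vs Alice: Dave wins 5–4.
Grace vs Bob: Grace wins 5–4.
Grace vs Alice: Grace wins 5–4.
Bob vs Alice: Bob wins 5–4.
Grace beats each rival — Eve (6–3), Dave (5–4), Bob (5–4), Alice (5–4) — so Grace is the Condorcet winner.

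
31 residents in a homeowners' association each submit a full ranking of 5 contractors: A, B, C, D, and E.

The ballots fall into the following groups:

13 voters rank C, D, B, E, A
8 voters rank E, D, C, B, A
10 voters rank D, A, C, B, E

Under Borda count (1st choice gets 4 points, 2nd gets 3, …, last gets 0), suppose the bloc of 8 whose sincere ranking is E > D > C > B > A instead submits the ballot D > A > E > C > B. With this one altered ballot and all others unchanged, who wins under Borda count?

D

Borda totals with the altered ballot: A 54, B 36, C 80, D 111, E 29.
The winner is unchanged: still D.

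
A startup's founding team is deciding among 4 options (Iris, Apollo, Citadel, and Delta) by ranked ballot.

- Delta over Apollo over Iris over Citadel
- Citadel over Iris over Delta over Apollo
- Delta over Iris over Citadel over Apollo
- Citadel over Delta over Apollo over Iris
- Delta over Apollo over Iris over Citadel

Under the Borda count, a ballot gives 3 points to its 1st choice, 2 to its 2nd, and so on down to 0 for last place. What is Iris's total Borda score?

Borda scores:
  Iris: 1 + 2 + 2 + 0 + 1 = 6
  Apollo: 2 + 0 + 0 + 1 + 2 = 5
  Citadel: 0 + 3 + 1 + 3 + 0 = 7
  Delta: 3 + 1 + 3 + 2 + 3 = 12

6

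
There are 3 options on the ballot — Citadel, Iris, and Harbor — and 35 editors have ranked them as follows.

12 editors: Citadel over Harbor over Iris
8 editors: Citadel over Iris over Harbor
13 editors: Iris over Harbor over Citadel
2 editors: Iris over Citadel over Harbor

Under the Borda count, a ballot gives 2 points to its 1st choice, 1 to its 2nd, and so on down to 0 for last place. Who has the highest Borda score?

Borda scores:
  Citadel: 12·2 + 8·2 + 13·0 + 2·1 = 42
  Iris: 12·0 + 8·1 + 13·2 + 2·2 = 38
  Harbor: 12·1 + 8·0 + 13·1 + 2·0 = 25
Citadel has the highest total.

Citadel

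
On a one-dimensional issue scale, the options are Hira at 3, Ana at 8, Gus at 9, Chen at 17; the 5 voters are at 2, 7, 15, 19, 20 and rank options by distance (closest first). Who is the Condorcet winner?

Chen

With single-peaked preferences on a line, the Condorcet winner is the candidate closest to the median voter.
The median voter (position 15) is closest to Chen at 17.
Check: Chen vs Gus — voters closer to Chen: 3 of 5.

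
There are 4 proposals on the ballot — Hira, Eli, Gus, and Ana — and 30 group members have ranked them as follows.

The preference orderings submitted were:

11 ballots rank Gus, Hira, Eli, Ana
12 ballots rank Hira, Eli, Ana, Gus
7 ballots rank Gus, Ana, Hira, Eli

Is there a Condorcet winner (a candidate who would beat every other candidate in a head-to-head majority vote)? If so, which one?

Gus

Head-to-head results (30 voters total):
Hira vs Eli: Hira wins 30–0.
Hira vs Gus: Gus wins 18–12.
Hira vs Ana: Hira wins 23–7.
Eli vs Gus: Gus wins 18–12.
Eli vs Ana: Eli wins 23–7.
Gus vs Ana: Gus wins 18–12.
Gus beats each rival — Hira (18–12), Eli (18–12), Ana (18–12) — so Gus is the Condorcet winner.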